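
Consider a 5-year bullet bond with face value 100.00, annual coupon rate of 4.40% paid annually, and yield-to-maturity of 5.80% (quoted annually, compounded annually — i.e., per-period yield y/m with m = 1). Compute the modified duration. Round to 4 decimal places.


Answer: Modified duration = 4.3303

Derivation:
Coupon per period c = face * coupon_rate / m = 4.400000
Periods per year m = 1; per-period yield y/m = 0.058000
Number of cashflows N = 5
Cashflows (t years, CF_t, discount factor 1/(1+y/m)^(m*t), PV):
  t = 1.0000: CF_t = 4.400000, DF = 0.945180, PV = 4.158790
  t = 2.0000: CF_t = 4.400000, DF = 0.893364, PV = 3.930804
  t = 3.0000: CF_t = 4.400000, DF = 0.844390, PV = 3.715315
  t = 4.0000: CF_t = 4.400000, DF = 0.798100, PV = 3.511640
  t = 5.0000: CF_t = 104.400000, DF = 0.754348, PV = 78.753916
Price P = sum_t PV_t = 94.070466
First compute Macaulay numerator sum_t t * PV_t:
  t * PV_t at t = 1.0000: 4.158790
  t * PV_t at t = 2.0000: 7.861607
  t * PV_t at t = 3.0000: 11.145946
  t * PV_t at t = 4.0000: 14.046561
  t * PV_t at t = 5.0000: 393.769582
Macaulay duration D = 430.982486 / 94.070466 = 4.581486
Modified duration = D / (1 + y/m) = 4.581486 / (1 + 0.058000) = 4.330327


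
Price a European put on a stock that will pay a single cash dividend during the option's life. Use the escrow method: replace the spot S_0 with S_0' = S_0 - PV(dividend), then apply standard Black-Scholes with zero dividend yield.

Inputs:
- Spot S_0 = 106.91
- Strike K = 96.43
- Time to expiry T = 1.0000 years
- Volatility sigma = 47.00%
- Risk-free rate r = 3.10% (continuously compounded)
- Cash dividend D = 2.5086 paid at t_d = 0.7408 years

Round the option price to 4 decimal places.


Answer: Price = 13.4025

Derivation:
PV(D) = D * exp(-r * t_d) = 2.5086 * 0.97729688 = 2.45164696
S_0' = S_0 - PV(D) = 106.9100 - 2.45164696 = 104.45835304
d1 = (ln(S_0'/K) + (r + sigma^2/2)*T) / (sigma*sqrt(T)) = 0.47110872
d2 = d1 - sigma*sqrt(T) = 0.00110872
exp(-rT) = 0.96947557
N(-d1) = 0.31878155; N(-d2) = 0.49955768
P = K * exp(-rT) * N(-d2) - S_0' * N(-d1) = 96.4300 * 0.96947557 * 0.49955768 - 104.45835304 * 0.31878155 = 13.4025


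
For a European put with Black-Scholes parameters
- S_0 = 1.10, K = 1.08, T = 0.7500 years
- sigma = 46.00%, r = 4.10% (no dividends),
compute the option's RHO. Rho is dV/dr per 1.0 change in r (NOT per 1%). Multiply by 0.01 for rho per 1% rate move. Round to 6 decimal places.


d1 = 0.3224354121; d2 = -0.0759362736
phi(d1) = 0.3787341275; exp(-qT) = 1.0000000000; exp(-rT) = 0.9697179723
N(-d2) = 0.5302651010
Rho = -K*T*exp(-rT)*N(-d2) = -1.0800 * 0.7500 * 0.9697179723 * 0.5302651010 = -0.416508

Answer: Rho = -0.416508


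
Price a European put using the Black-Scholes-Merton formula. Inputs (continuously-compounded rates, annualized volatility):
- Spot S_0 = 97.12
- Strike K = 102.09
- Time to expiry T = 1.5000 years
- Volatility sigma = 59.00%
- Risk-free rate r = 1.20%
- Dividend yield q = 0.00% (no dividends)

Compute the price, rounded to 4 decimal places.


Answer: Price = 29.4445

Derivation:
d1 = (ln(S/K) + (r - q + 0.5*sigma^2) * T) / (sigma * sqrt(T)) = 0.31714326
d2 = d1 - sigma * sqrt(T) = -0.40545622
exp(-rT) = 0.98216103; exp(-qT) = 1.00000000
P = K * exp(-rT) * N(-d2) - S_0 * exp(-qT) * N(-d1)
N(-d1) = 0.37556745; N(-d2) = 0.65742890
P = 102.0900 * 0.98216103 * 0.65742890 - 97.1200 * 1.00000000 * 0.37556745 = 29.4445


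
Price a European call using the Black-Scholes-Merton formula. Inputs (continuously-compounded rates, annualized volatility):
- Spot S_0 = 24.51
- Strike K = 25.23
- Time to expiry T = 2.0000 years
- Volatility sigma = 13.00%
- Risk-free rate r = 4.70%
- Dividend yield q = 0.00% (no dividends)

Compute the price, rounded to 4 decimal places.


Answer: Price = 2.6178

Derivation:
d1 = (ln(S/K) + (r - q + 0.5*sigma^2) * T) / (sigma * sqrt(T)) = 0.44573528
d2 = d1 - sigma * sqrt(T) = 0.26188752
exp(-rT) = 0.91028276; exp(-qT) = 1.00000000
C = S_0 * exp(-qT) * N(d1) - K * exp(-rT) * N(d2)
N(d1) = 0.67210576; N(d2) = 0.60329592
C = 24.5100 * 1.00000000 * 0.67210576 - 25.2300 * 0.91028276 * 0.60329592 = 2.6178


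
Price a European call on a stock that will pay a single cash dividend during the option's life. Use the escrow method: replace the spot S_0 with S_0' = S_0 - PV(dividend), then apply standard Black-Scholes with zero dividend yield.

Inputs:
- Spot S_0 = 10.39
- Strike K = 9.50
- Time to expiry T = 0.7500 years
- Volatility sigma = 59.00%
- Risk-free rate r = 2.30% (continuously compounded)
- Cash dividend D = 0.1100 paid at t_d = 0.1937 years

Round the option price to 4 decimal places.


Answer: Price = 2.4836

Derivation:
PV(D) = D * exp(-r * t_d) = 0.1100 * 0.99555481 = 0.10951103
S_0' = S_0 - PV(D) = 10.3900 - 0.10951103 = 10.28048897
d1 = (ln(S_0'/K) + (r + sigma^2/2)*T) / (sigma*sqrt(T)) = 0.44376419
d2 = d1 - sigma*sqrt(T) = -0.06719080
exp(-rT) = 0.98289793
N(d1) = 0.67139346; N(d2) = 0.47321490
C = S_0' * N(d1) - K * exp(-rT) * N(d2) = 10.28048897 * 0.67139346 - 9.5000 * 0.98289793 * 0.47321490 = 2.4836


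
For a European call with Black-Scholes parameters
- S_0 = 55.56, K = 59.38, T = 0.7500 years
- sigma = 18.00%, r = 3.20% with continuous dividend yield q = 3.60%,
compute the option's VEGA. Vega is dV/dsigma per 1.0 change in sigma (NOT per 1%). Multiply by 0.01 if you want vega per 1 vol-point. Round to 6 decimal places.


Answer: Vega = 17.461926

Derivation:
d1 = -0.3678616201; d2 = -0.5237461927
phi(d1) = 0.3728423440; exp(-qT) = 0.9733612415; exp(-rT) = 0.9762857098
Vega = S * exp(-qT) * phi(d1) * sqrt(T) = 55.5600 * 0.9733612415 * 0.3728423440 * 0.8660254038 = 17.461926


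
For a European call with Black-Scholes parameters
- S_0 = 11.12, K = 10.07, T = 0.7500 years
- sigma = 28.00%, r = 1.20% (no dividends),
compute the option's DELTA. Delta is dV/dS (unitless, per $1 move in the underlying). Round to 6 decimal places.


Answer: Delta = 0.714775

Derivation:
d1 = 0.5673892536; d2 = 0.3249021406
phi(d1) = 0.3396281910; exp(-qT) = 1.0000000000; exp(-rT) = 0.9910403788
N(d1) = 0.7147751253
Delta = exp(-qT) * N(d1) = 1.0000000000 * 0.7147751253 = 0.714775


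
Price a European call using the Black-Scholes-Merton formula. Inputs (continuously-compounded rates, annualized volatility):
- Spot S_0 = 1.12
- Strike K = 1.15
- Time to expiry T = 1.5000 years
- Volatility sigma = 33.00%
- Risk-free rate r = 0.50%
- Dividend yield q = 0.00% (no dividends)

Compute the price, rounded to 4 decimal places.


d1 = (ln(S/K) + (r - q + 0.5*sigma^2) * T) / (sigma * sqrt(T)) = 0.15523763
d2 = d1 - sigma * sqrt(T) = -0.24892818
exp(-rT) = 0.99252805; exp(-qT) = 1.00000000
C = S_0 * exp(-qT) * N(d1) - K * exp(-rT) * N(d2)
N(d1) = 0.56168301; N(d2) = 0.40170817
C = 1.1200 * 1.00000000 * 0.56168301 - 1.1500 * 0.99252805 * 0.40170817 = 0.1706

Answer: Price = 0.1706


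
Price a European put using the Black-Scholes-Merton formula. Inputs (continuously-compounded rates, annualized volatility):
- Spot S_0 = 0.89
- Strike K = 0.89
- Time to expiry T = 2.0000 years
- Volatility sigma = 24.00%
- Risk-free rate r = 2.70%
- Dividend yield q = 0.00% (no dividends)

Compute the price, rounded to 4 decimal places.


Answer: Price = 0.0949

Derivation:
d1 = (ln(S/K) + (r - q + 0.5*sigma^2) * T) / (sigma * sqrt(T)) = 0.32880465
d2 = d1 - sigma * sqrt(T) = -0.01060660
exp(-rT) = 0.94743211; exp(-qT) = 1.00000000
P = K * exp(-rT) * N(-d2) - S_0 * exp(-qT) * N(-d1)
N(-d1) = 0.37115167; N(-d2) = 0.50423134
P = 0.8900 * 0.94743211 * 0.50423134 - 0.8900 * 1.00000000 * 0.37115167 = 0.0949


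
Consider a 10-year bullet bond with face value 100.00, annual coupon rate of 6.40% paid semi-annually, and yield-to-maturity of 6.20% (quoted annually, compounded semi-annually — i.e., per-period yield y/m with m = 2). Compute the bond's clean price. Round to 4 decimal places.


Answer: Price = 101.4741

Derivation:
Coupon per period c = face * coupon_rate / m = 3.200000
Periods per year m = 2; per-period yield y/m = 0.031000
Number of cashflows N = 20
Cashflows (t years, CF_t, discount factor 1/(1+y/m)^(m*t), PV):
  t = 0.5000: CF_t = 3.200000, DF = 0.969932, PV = 3.103783
  t = 1.0000: CF_t = 3.200000, DF = 0.940768, PV = 3.010459
  t = 1.5000: CF_t = 3.200000, DF = 0.912481, PV = 2.919940
  t = 2.0000: CF_t = 3.200000, DF = 0.885045, PV = 2.832144
  t = 2.5000: CF_t = 3.200000, DF = 0.858434, PV = 2.746987
  t = 3.0000: CF_t = 3.200000, DF = 0.832622, PV = 2.664391
  t = 3.5000: CF_t = 3.200000, DF = 0.807587, PV = 2.584279
  t = 4.0000: CF_t = 3.200000, DF = 0.783305, PV = 2.506575
  t = 4.5000: CF_t = 3.200000, DF = 0.759752, PV = 2.431207
  t = 5.0000: CF_t = 3.200000, DF = 0.736908, PV = 2.358106
  t = 5.5000: CF_t = 3.200000, DF = 0.714751, PV = 2.287203
  t = 6.0000: CF_t = 3.200000, DF = 0.693260, PV = 2.218431
  t = 6.5000: CF_t = 3.200000, DF = 0.672415, PV = 2.151728
  t = 7.0000: CF_t = 3.200000, DF = 0.652197, PV = 2.087030
  t = 7.5000: CF_t = 3.200000, DF = 0.632587, PV = 2.024277
  t = 8.0000: CF_t = 3.200000, DF = 0.613566, PV = 1.963412
  t = 8.5000: CF_t = 3.200000, DF = 0.595117, PV = 1.904376
  t = 9.0000: CF_t = 3.200000, DF = 0.577224, PV = 1.847115
  t = 9.5000: CF_t = 3.200000, DF = 0.559868, PV = 1.791576
  t = 10.0000: CF_t = 103.200000, DF = 0.543034, PV = 56.041067
Price P = sum_t PV_t = 101.474085


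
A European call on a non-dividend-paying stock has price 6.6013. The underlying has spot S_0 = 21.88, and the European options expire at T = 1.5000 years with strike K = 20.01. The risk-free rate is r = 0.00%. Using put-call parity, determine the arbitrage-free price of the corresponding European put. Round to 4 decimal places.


Answer: Put price = 4.7313

Derivation:
Put-call parity: C - P = S_0 * exp(-qT) - K * exp(-rT).
S_0 * exp(-qT) = 21.8800 * 1.00000000 = 21.88000000
K * exp(-rT) = 20.0100 * 1.00000000 = 20.01000000
P = C - S*exp(-qT) + K*exp(-rT)
P = 6.6013 - 21.88000000 + 20.01000000 = 4.7313


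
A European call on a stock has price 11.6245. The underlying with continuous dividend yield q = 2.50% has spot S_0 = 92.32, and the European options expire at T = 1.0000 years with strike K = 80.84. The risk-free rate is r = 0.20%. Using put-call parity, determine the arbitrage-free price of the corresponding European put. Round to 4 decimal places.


Put-call parity: C - P = S_0 * exp(-qT) - K * exp(-rT).
S_0 * exp(-qT) = 92.3200 * 0.97530991 = 90.04061108
K * exp(-rT) = 80.8400 * 0.99800200 = 80.67848157
P = C - S*exp(-qT) + K*exp(-rT)
P = 11.6245 - 90.04061108 + 80.67848157 = 2.2624

Answer: Put price = 2.2624


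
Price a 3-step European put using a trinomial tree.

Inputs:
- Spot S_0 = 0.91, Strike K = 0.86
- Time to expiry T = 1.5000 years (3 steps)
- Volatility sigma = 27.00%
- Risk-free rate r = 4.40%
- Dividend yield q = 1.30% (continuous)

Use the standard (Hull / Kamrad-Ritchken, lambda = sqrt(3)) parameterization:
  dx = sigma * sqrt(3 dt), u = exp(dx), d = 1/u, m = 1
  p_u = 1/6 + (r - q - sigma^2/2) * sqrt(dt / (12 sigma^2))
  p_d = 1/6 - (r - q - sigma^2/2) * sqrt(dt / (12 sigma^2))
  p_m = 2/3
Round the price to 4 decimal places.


Answer: Price = V(0,0) = 0.0705

Derivation:
dt = T/N = 0.500000; dx = sigma*sqrt(3*dt) = 0.330681
u = exp(dx) = 1.391916; d = 1/u = 0.718434
p_u = 0.162546, p_m = 0.666667, p_d = 0.170787
Discount per step: exp(-r*dt) = 0.978240
Stock lattice S(k, j) with j the centered position index:
  k=0: S(0,+0) = 0.9100
  k=1: S(1,-1) = 0.6538; S(1,+0) = 0.9100; S(1,+1) = 1.2666
  k=2: S(2,-2) = 0.4697; S(2,-1) = 0.6538; S(2,+0) = 0.9100; S(2,+1) = 1.2666; S(2,+2) = 1.7631
  k=3: S(3,-3) = 0.3374; S(3,-2) = 0.4697; S(3,-1) = 0.6538; S(3,+0) = 0.9100; S(3,+1) = 1.2666; S(3,+2) = 1.7631; S(3,+3) = 2.4540
Terminal payoffs V(N, j) = max(K - S_T, 0):
  V(3,-3) = 0.522555; V(3,-2) = 0.390306; V(3,-1) = 0.206225; V(3,+0) = 0.000000; V(3,+1) = 0.000000; V(3,+2) = 0.000000; V(3,+3) = 0.000000
Backward induction: V(k, j) = exp(-r*dt) * [p_u * V(k+1, j+1) + p_m * V(k+1, j) + p_d * V(k+1, j-1)]
  V(2,-2) = exp(-r*dt) * [p_u*0.206225 + p_m*0.390306 + p_d*0.522555] = 0.374637
  V(2,-1) = exp(-r*dt) * [p_u*0.000000 + p_m*0.206225 + p_d*0.390306] = 0.199700
  V(2,+0) = exp(-r*dt) * [p_u*0.000000 + p_m*0.000000 + p_d*0.206225] = 0.034454
  V(2,+1) = exp(-r*dt) * [p_u*0.000000 + p_m*0.000000 + p_d*0.000000] = 0.000000
  V(2,+2) = exp(-r*dt) * [p_u*0.000000 + p_m*0.000000 + p_d*0.000000] = 0.000000
  V(1,-1) = exp(-r*dt) * [p_u*0.034454 + p_m*0.199700 + p_d*0.374637] = 0.198306
  V(1,+0) = exp(-r*dt) * [p_u*0.000000 + p_m*0.034454 + p_d*0.199700] = 0.055834
  V(1,+1) = exp(-r*dt) * [p_u*0.000000 + p_m*0.000000 + p_d*0.034454] = 0.005756
  V(0,+0) = exp(-r*dt) * [p_u*0.005756 + p_m*0.055834 + p_d*0.198306] = 0.070459


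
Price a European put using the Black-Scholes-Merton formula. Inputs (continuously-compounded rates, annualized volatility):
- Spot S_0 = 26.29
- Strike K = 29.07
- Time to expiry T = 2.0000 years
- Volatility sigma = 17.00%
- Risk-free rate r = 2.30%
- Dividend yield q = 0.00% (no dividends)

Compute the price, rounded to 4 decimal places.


d1 = (ln(S/K) + (r - q + 0.5*sigma^2) * T) / (sigma * sqrt(T)) = -0.10655715
d2 = d1 - sigma * sqrt(T) = -0.34697345
exp(-rT) = 0.95504196; exp(-qT) = 1.00000000
P = K * exp(-rT) * N(-d2) - S_0 * exp(-qT) * N(-d1)
N(-d1) = 0.54242984; N(-d2) = 0.63569437
P = 29.0700 * 0.95504196 * 0.63569437 - 26.2900 * 1.00000000 * 0.54242984 = 3.3883

Answer: Price = 3.3883


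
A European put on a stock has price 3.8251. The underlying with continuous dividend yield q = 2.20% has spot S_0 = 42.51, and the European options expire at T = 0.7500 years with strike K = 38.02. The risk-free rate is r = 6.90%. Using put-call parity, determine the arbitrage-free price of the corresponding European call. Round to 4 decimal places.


Put-call parity: C - P = S_0 * exp(-qT) - K * exp(-rT).
S_0 * exp(-qT) = 42.5100 * 0.98363538 = 41.81433998
K * exp(-rT) = 38.0200 * 0.94956623 = 36.10250802
C = P + S*exp(-qT) - K*exp(-rT)
C = 3.8251 + 41.81433998 - 36.10250802 = 9.5369

Answer: Call price = 9.5369


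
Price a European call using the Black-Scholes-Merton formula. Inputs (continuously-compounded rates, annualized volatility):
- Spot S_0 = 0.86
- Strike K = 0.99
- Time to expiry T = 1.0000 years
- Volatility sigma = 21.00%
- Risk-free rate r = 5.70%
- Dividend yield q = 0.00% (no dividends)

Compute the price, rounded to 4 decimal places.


d1 = (ln(S/K) + (r - q + 0.5*sigma^2) * T) / (sigma * sqrt(T)) = -0.29391692
d2 = d1 - sigma * sqrt(T) = -0.50391692
exp(-rT) = 0.94459407; exp(-qT) = 1.00000000
C = S_0 * exp(-qT) * N(d1) - K * exp(-rT) * N(d2)
N(d1) = 0.38441069; N(d2) = 0.30715988
C = 0.8600 * 1.00000000 * 0.38441069 - 0.9900 * 0.94459407 * 0.30715988 = 0.0434

Answer: Price = 0.0434


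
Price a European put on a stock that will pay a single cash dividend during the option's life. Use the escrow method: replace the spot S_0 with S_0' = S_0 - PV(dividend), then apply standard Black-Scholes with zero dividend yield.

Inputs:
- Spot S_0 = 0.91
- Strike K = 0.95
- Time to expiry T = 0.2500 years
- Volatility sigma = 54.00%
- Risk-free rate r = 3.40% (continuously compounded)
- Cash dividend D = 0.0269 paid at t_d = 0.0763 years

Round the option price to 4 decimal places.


Answer: Price = 0.1302

Derivation:
PV(D) = D * exp(-r * t_d) = 0.0269 * 0.99740916 = 0.02683031
S_0' = S_0 - PV(D) = 0.9100 - 0.02683031 = 0.88316969
d1 = (ln(S_0'/K) + (r + sigma^2/2)*T) / (sigma*sqrt(T)) = -0.10368379
d2 = d1 - sigma*sqrt(T) = -0.37368379
exp(-rT) = 0.99153602
N(-d1) = 0.54128986; N(-d2) = 0.64568021
P = K * exp(-rT) * N(-d2) - S_0' * N(-d1) = 0.9500 * 0.99153602 * 0.64568021 - 0.88316969 * 0.54128986 = 0.1302


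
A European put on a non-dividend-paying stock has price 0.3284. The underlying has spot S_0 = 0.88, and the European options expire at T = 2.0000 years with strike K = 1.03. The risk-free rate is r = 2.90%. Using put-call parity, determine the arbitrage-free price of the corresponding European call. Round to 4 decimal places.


Answer: Call price = 0.2364

Derivation:
Put-call parity: C - P = S_0 * exp(-qT) - K * exp(-rT).
S_0 * exp(-qT) = 0.8800 * 1.00000000 = 0.88000000
K * exp(-rT) = 1.0300 * 0.94364995 = 0.97195945
C = P + S*exp(-qT) - K*exp(-rT)
C = 0.3284 + 0.88000000 - 0.97195945 = 0.2364


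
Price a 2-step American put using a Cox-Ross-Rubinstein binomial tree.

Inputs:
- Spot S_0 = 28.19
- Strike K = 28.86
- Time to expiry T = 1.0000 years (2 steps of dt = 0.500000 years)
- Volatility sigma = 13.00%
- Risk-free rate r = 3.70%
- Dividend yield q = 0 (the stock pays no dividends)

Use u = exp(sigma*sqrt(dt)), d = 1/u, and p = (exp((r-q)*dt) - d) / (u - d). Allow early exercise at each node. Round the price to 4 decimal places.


Answer: Price = V(0,0) = 1.4592

Derivation:
dt = T/N = 0.500000
u = exp(sigma*sqrt(dt)) = 1.096281; d = 1/u = 0.912175
p = (exp((r-q)*dt) - d) / (u - d) = 0.578456
Discount per step: exp(-r*dt) = 0.981670
Stock lattice S(k, i) with i counting down-moves:
  k=0: S(0,0) = 28.1900
  k=1: S(1,0) = 30.9042; S(1,1) = 25.7142
  k=2: S(2,0) = 33.8797; S(2,1) = 28.1900; S(2,2) = 23.4558
Terminal payoffs V(N, i) = max(K - S_T, 0):
  V(2,0) = 0.000000; V(2,1) = 0.670000; V(2,2) = 5.404159
Backward induction: V(k, i) = exp(-r*dt) * [p * V(k+1, i) + (1-p) * V(k+1, i+1)]; then take max(V_cont, immediate exercise) for American.
  V(1,0) = exp(-r*dt) * [p*0.000000 + (1-p)*0.670000] = 0.277258; exercise = 0.000000; V(1,0) = max -> 0.277258
  V(1,1) = exp(-r*dt) * [p*0.670000 + (1-p)*5.404159] = 2.616797; exercise = 3.145799; V(1,1) = max -> 3.145799
  V(0,0) = exp(-r*dt) * [p*0.277258 + (1-p)*3.145799] = 1.459228; exercise = 0.670000; V(0,0) = max -> 1.459228


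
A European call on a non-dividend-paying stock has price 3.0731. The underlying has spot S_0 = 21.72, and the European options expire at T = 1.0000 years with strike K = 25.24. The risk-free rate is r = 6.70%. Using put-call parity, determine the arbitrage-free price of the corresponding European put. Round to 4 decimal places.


Put-call parity: C - P = S_0 * exp(-qT) - K * exp(-rT).
S_0 * exp(-qT) = 21.7200 * 1.00000000 = 21.72000000
K * exp(-rT) = 25.2400 * 0.93519520 = 23.60432688
P = C - S*exp(-qT) + K*exp(-rT)
P = 3.0731 - 21.72000000 + 23.60432688 = 4.9574

Answer: Put price = 4.9574


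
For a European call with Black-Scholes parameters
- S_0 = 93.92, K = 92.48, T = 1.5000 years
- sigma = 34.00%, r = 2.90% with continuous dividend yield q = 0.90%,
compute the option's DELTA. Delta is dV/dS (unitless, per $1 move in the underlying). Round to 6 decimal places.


Answer: Delta = 0.616139

Derivation:
d1 = 0.3173552935; d2 = -0.0990579628
phi(d1) = 0.3793501111; exp(-qT) = 0.9865907163; exp(-rT) = 0.9574325541
N(d1) = 0.6245129871
Delta = exp(-qT) * N(d1) = 0.9865907163 * 0.6245129871 = 0.616139


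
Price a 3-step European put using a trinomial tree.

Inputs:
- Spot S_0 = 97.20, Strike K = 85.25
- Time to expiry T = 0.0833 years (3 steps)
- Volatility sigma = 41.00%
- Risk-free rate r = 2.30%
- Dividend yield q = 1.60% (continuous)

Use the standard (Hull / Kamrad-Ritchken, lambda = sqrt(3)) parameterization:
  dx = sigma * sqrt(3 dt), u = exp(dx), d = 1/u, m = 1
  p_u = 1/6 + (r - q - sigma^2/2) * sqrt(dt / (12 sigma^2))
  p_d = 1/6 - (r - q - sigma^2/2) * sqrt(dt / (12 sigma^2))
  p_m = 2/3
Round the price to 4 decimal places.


dt = T/N = 0.027767; dx = sigma*sqrt(3*dt) = 0.118333
u = exp(dx) = 1.125619; d = 1/u = 0.888400
p_u = 0.157627, p_m = 0.666667, p_d = 0.175706
Discount per step: exp(-r*dt) = 0.999362
Stock lattice S(k, j) with j the centered position index:
  k=0: S(0,+0) = 97.2000
  k=1: S(1,-1) = 86.3525; S(1,+0) = 97.2000; S(1,+1) = 109.4102
  k=2: S(2,-2) = 76.7156; S(2,-1) = 86.3525; S(2,+0) = 97.2000; S(2,+1) = 109.4102; S(2,+2) = 123.1542
  k=3: S(3,-3) = 68.1541; S(3,-2) = 76.7156; S(3,-1) = 86.3525; S(3,+0) = 97.2000; S(3,+1) = 109.4102; S(3,+2) = 123.1542; S(3,+3) = 138.6247
Terminal payoffs V(N, j) = max(K - S_T, 0):
  V(3,-3) = 17.095900; V(3,-2) = 8.534448; V(3,-1) = 0.000000; V(3,+0) = 0.000000; V(3,+1) = 0.000000; V(3,+2) = 0.000000; V(3,+3) = 0.000000
Backward induction: V(k, j) = exp(-r*dt) * [p_u * V(k+1, j+1) + p_m * V(k+1, j) + p_d * V(k+1, j-1)]
  V(2,-2) = exp(-r*dt) * [p_u*0.000000 + p_m*8.534448 + p_d*17.095900] = 8.687943
  V(2,-1) = exp(-r*dt) * [p_u*0.000000 + p_m*0.000000 + p_d*8.534448] = 1.498601
  V(2,+0) = exp(-r*dt) * [p_u*0.000000 + p_m*0.000000 + p_d*0.000000] = 0.000000
  V(2,+1) = exp(-r*dt) * [p_u*0.000000 + p_m*0.000000 + p_d*0.000000] = 0.000000
  V(2,+2) = exp(-r*dt) * [p_u*0.000000 + p_m*0.000000 + p_d*0.000000] = 0.000000
  V(1,-1) = exp(-r*dt) * [p_u*0.000000 + p_m*1.498601 + p_d*8.687943] = 2.523983
  V(1,+0) = exp(-r*dt) * [p_u*0.000000 + p_m*0.000000 + p_d*1.498601] = 0.263146
  V(1,+1) = exp(-r*dt) * [p_u*0.000000 + p_m*0.000000 + p_d*0.000000] = 0.000000
  V(0,+0) = exp(-r*dt) * [p_u*0.000000 + p_m*0.263146 + p_d*2.523983] = 0.618515

Answer: Price = V(0,0) = 0.6185


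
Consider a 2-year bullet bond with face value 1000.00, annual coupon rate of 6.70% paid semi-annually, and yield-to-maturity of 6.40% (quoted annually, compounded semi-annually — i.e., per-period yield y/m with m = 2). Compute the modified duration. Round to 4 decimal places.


Coupon per period c = face * coupon_rate / m = 33.500000
Periods per year m = 2; per-period yield y/m = 0.032000
Number of cashflows N = 4
Cashflows (t years, CF_t, discount factor 1/(1+y/m)^(m*t), PV):
  t = 0.5000: CF_t = 33.500000, DF = 0.968992, PV = 32.461240
  t = 1.0000: CF_t = 33.500000, DF = 0.938946, PV = 31.454690
  t = 1.5000: CF_t = 33.500000, DF = 0.909831, PV = 30.479351
  t = 2.0000: CF_t = 1033.500000, DF = 0.881620, PV = 911.153802
Price P = sum_t PV_t = 1005.549084
First compute Macaulay numerator sum_t t * PV_t:
  t * PV_t at t = 0.5000: 16.230620
  t * PV_t at t = 1.0000: 31.454690
  t * PV_t at t = 1.5000: 45.719026
  t * PV_t at t = 2.0000: 1822.307604
Macaulay duration D = 1915.711941 / 1005.549084 = 1.905140
Modified duration = D / (1 + y/m) = 1.905140 / (1 + 0.032000) = 1.846066

Answer: Modified duration = 1.8461


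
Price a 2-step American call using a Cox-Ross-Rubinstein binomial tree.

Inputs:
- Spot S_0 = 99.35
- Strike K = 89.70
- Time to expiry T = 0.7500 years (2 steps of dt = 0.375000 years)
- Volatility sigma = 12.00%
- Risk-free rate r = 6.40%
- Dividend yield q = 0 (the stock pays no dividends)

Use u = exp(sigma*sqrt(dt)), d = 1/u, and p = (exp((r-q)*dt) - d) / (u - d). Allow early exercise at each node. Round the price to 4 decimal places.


Answer: Price = V(0,0) = 14.3212

Derivation:
dt = T/N = 0.375000
u = exp(sigma*sqrt(dt)) = 1.076252; d = 1/u = 0.929150
p = (exp((r-q)*dt) - d) / (u - d) = 0.646763
Discount per step: exp(-r*dt) = 0.976286
Stock lattice S(k, i) with i counting down-moves:
  k=0: S(0,0) = 99.3500
  k=1: S(1,0) = 106.9256; S(1,1) = 92.3111
  k=2: S(2,0) = 115.0789; S(2,1) = 99.3500; S(2,2) = 85.7709
Terminal payoffs V(N, i) = max(S_T - K, 0):
  V(2,0) = 25.378943; V(2,1) = 9.650000; V(2,2) = 0.000000
Backward induction: V(k, i) = exp(-r*dt) * [p * V(k+1, i) + (1-p) * V(k+1, i+1)]; then take max(V_cont, immediate exercise) for American.
  V(1,0) = exp(-r*dt) * [p*25.378943 + (1-p)*9.650000] = 19.352814; exercise = 17.225642; V(1,0) = max -> 19.352814
  V(1,1) = exp(-r*dt) * [p*9.650000 + (1-p)*0.000000] = 6.093257; exercise = 2.611089; V(1,1) = max -> 6.093257
  V(0,0) = exp(-r*dt) * [p*19.352814 + (1-p)*6.093257] = 14.321183; exercise = 9.650000; V(0,0) = max -> 14.321183


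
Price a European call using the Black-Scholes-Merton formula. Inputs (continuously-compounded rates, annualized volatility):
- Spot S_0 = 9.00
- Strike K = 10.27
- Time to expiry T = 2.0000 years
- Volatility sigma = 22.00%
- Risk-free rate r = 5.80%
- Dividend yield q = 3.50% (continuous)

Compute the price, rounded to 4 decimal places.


d1 = (ln(S/K) + (r - q + 0.5*sigma^2) * T) / (sigma * sqrt(T)) = -0.12085884
d2 = d1 - sigma * sqrt(T) = -0.43198582
exp(-rT) = 0.89047522; exp(-qT) = 0.93239382
C = S_0 * exp(-qT) * N(d1) - K * exp(-rT) * N(d2)
N(d1) = 0.45190142; N(d2) = 0.33287586
C = 9.0000 * 0.93239382 * 0.45190142 - 10.2700 * 0.89047522 * 0.33287586 = 0.7479

Answer: Price = 0.7479


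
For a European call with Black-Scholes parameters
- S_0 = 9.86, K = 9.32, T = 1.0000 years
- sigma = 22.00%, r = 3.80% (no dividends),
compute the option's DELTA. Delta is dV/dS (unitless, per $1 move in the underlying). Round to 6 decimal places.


d1 = 0.5387433633; d2 = 0.3187433633
phi(d1) = 0.3450517963; exp(-qT) = 1.0000000000; exp(-rT) = 0.9627129409
N(d1) = 0.7049680259
Delta = exp(-qT) * N(d1) = 1.0000000000 * 0.7049680259 = 0.704968

Answer: Delta = 0.704968


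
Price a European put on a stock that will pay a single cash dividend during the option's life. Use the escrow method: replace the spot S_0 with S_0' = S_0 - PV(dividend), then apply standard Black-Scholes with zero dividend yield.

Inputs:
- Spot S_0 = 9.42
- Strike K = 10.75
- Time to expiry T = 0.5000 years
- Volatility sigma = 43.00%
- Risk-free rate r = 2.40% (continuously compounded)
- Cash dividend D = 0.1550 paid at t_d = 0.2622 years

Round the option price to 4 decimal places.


PV(D) = D * exp(-r * t_d) = 0.1550 * 0.99372696 = 0.15402768
S_0' = S_0 - PV(D) = 9.4200 - 0.15402768 = 9.26597232
d1 = (ln(S_0'/K) + (r + sigma^2/2)*T) / (sigma*sqrt(T)) = -0.29708994
d2 = d1 - sigma*sqrt(T) = -0.60114586
exp(-rT) = 0.98807171
N(-d1) = 0.61680108; N(-d2) = 0.72612858
P = K * exp(-rT) * N(-d2) - S_0' * N(-d1) = 10.7500 * 0.98807171 * 0.72612858 - 9.26597232 * 0.61680108 = 1.9975

Answer: Price = 1.9975


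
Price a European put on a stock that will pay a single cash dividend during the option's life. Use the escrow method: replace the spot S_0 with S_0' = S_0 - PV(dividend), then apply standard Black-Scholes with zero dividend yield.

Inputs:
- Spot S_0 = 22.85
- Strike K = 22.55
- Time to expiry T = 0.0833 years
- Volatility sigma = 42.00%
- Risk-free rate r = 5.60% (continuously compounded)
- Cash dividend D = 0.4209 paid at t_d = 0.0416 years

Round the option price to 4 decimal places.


Answer: Price = 1.0919

Derivation:
PV(D) = D * exp(-r * t_d) = 0.4209 * 0.99767311 = 0.41992061
S_0' = S_0 - PV(D) = 22.8500 - 0.41992061 = 22.43007939
d1 = (ln(S_0'/K) + (r + sigma^2/2)*T) / (sigma*sqrt(T)) = 0.05510411
d2 = d1 - sigma*sqrt(T) = -0.06611520
exp(-rT) = 0.99534606
N(-d1) = 0.47802776; N(-d2) = 0.52635694
P = K * exp(-rT) * N(-d2) - S_0' * N(-d1) = 22.5500 * 0.99534606 * 0.52635694 - 22.43007939 * 0.47802776 = 1.0919


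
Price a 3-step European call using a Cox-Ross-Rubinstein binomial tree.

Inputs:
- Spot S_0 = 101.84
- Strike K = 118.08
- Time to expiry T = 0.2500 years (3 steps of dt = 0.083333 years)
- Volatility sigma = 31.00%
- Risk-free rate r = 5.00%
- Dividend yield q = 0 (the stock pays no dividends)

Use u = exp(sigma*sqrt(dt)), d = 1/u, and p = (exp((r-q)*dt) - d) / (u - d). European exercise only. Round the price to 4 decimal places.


dt = T/N = 0.083333
u = exp(sigma*sqrt(dt)) = 1.093616; d = 1/u = 0.914398
p = (exp((r-q)*dt) - d) / (u - d) = 0.500940
Discount per step: exp(-r*dt) = 0.995842
Stock lattice S(k, i) with i counting down-moves:
  k=0: S(0,0) = 101.8400
  k=1: S(1,0) = 111.3738; S(1,1) = 93.1223
  k=2: S(2,0) = 121.8001; S(2,1) = 101.8400; S(2,2) = 85.1508
  k=3: S(3,0) = 133.2025; S(3,1) = 111.3738; S(3,2) = 93.1223; S(3,3) = 77.8618
Terminal payoffs V(N, i) = max(S_T - K, 0):
  V(3,0) = 15.122540; V(3,1) = 0.000000; V(3,2) = 0.000000; V(3,3) = 0.000000
Backward induction: V(k, i) = exp(-r*dt) * [p * V(k+1, i) + (1-p) * V(k+1, i+1)].
  V(2,0) = exp(-r*dt) * [p*15.122540 + (1-p)*0.000000] = 7.543991
  V(2,1) = exp(-r*dt) * [p*0.000000 + (1-p)*0.000000] = 0.000000
  V(2,2) = exp(-r*dt) * [p*0.000000 + (1-p)*0.000000] = 0.000000
  V(1,0) = exp(-r*dt) * [p*7.543991 + (1-p)*0.000000] = 3.763376
  V(1,1) = exp(-r*dt) * [p*0.000000 + (1-p)*0.000000] = 0.000000
  V(0,0) = exp(-r*dt) * [p*3.763376 + (1-p)*0.000000] = 1.877388

Answer: Price = V(0,0) = 1.8774


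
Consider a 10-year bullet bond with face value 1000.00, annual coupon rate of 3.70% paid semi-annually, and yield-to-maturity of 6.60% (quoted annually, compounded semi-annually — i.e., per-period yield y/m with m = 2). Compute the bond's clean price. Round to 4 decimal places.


Coupon per period c = face * coupon_rate / m = 18.500000
Periods per year m = 2; per-period yield y/m = 0.033000
Number of cashflows N = 20
Cashflows (t years, CF_t, discount factor 1/(1+y/m)^(m*t), PV):
  t = 0.5000: CF_t = 18.500000, DF = 0.968054, PV = 17.909003
  t = 1.0000: CF_t = 18.500000, DF = 0.937129, PV = 17.336886
  t = 1.5000: CF_t = 18.500000, DF = 0.907192, PV = 16.783045
  t = 2.0000: CF_t = 18.500000, DF = 0.878211, PV = 16.246898
  t = 2.5000: CF_t = 18.500000, DF = 0.850156, PV = 15.727878
  t = 3.0000: CF_t = 18.500000, DF = 0.822997, PV = 15.225438
  t = 3.5000: CF_t = 18.500000, DF = 0.796705, PV = 14.739050
  t = 4.0000: CF_t = 18.500000, DF = 0.771254, PV = 14.268199
  t = 4.5000: CF_t = 18.500000, DF = 0.746616, PV = 13.812390
  t = 5.0000: CF_t = 18.500000, DF = 0.722764, PV = 13.371142
  t = 5.5000: CF_t = 18.500000, DF = 0.699675, PV = 12.943991
  t = 6.0000: CF_t = 18.500000, DF = 0.677323, PV = 12.530485
  t = 6.5000: CF_t = 18.500000, DF = 0.655686, PV = 12.130188
  t = 7.0000: CF_t = 18.500000, DF = 0.634739, PV = 11.742680
  t = 7.5000: CF_t = 18.500000, DF = 0.614462, PV = 11.367551
  t = 8.0000: CF_t = 18.500000, DF = 0.594833, PV = 11.004405
  t = 8.5000: CF_t = 18.500000, DF = 0.575830, PV = 10.652861
  t = 9.0000: CF_t = 18.500000, DF = 0.557435, PV = 10.312547
  t = 9.5000: CF_t = 18.500000, DF = 0.539627, PV = 9.983105
  t = 10.0000: CF_t = 1018.500000, DF = 0.522388, PV = 532.052641
Price P = sum_t PV_t = 790.140381

Answer: Price = 790.1404


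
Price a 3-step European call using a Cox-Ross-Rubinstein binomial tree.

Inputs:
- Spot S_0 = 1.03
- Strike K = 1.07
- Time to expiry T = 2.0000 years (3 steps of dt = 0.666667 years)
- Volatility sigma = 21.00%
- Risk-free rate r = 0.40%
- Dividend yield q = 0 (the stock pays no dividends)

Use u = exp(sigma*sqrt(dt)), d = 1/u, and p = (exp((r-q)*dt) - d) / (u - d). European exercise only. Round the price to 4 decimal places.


dt = T/N = 0.666667
u = exp(sigma*sqrt(dt)) = 1.187042; d = 1/u = 0.842430
p = (exp((r-q)*dt) - d) / (u - d) = 0.464987
Discount per step: exp(-r*dt) = 0.997337
Stock lattice S(k, i) with i counting down-moves:
  k=0: S(0,0) = 1.0300
  k=1: S(1,0) = 1.2227; S(1,1) = 0.8677
  k=2: S(2,0) = 1.4513; S(2,1) = 1.0300; S(2,2) = 0.7310
  k=3: S(3,0) = 1.7228; S(3,1) = 1.2227; S(3,2) = 0.8677; S(3,3) = 0.6158
Terminal payoffs V(N, i) = max(S_T - K, 0):
  V(3,0) = 0.652801; V(3,1) = 0.152653; V(3,2) = 0.000000; V(3,3) = 0.000000
Backward induction: V(k, i) = exp(-r*dt) * [p * V(k+1, i) + (1-p) * V(k+1, i+1)].
  V(2,0) = exp(-r*dt) * [p*0.652801 + (1-p)*0.152653] = 0.384190
  V(2,1) = exp(-r*dt) * [p*0.152653 + (1-p)*0.000000] = 0.070793
  V(2,2) = exp(-r*dt) * [p*0.000000 + (1-p)*0.000000] = 0.000000
  V(1,0) = exp(-r*dt) * [p*0.384190 + (1-p)*0.070793] = 0.215942
  V(1,1) = exp(-r*dt) * [p*0.070793 + (1-p)*0.000000] = 0.032830
  V(0,0) = exp(-r*dt) * [p*0.215942 + (1-p)*0.032830] = 0.117660

Answer: Price = V(0,0) = 0.1177


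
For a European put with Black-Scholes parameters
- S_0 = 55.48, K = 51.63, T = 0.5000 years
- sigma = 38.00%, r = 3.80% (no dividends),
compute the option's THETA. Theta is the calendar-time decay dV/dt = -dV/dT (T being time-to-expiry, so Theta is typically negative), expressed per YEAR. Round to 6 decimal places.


Answer: Theta = -4.511612

Derivation:
d1 = 0.4727183620; d2 = 0.2040177851
phi(d1) = 0.3567678966; exp(-qT) = 1.0000000000; exp(-rT) = 0.9811793622
Theta = -S*exp(-qT)*phi(d1)*sigma/(2*sqrt(T)) + r*K*exp(-rT)*N(-d2) - q*S*exp(-qT)*N(-d1)
N(-d1) = 0.3182070623; N(-d2) = 0.4191698003; sqrt(T) = 0.7071067812
Term 1 = -55.4800 * 1.0000000000 * 0.3567678966 * 0.3800 / (2 * 0.7071067812) = -5.3185202739
Term 2 = 0.0380 * 51.6300 * 0.9811793622 * 0.4191698003 = 0.8069081690
Term 3 = 0 (no dividend yield, q = 0)
Theta = -5.3185202739 + (0.8069081690) + (0.0000000000) = -4.511612


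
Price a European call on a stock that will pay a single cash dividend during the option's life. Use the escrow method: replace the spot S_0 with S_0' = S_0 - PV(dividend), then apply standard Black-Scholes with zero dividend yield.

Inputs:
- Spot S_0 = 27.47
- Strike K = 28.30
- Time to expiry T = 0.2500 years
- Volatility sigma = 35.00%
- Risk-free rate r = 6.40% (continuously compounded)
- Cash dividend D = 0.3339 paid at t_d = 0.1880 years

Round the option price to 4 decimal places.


Answer: Price = 1.5826

Derivation:
PV(D) = D * exp(-r * t_d) = 0.3339 * 0.98804010 = 0.32990659
S_0' = S_0 - PV(D) = 27.4700 - 0.32990659 = 27.14009341
d1 = (ln(S_0'/K) + (r + sigma^2/2)*T) / (sigma*sqrt(T)) = -0.06021262
d2 = d1 - sigma*sqrt(T) = -0.23521262
exp(-rT) = 0.98412732
N(d1) = 0.47599315; N(d2) = 0.40702186
C = S_0' * N(d1) - K * exp(-rT) * N(d2) = 27.14009341 * 0.47599315 - 28.3000 * 0.98412732 * 0.40702186 = 1.5826


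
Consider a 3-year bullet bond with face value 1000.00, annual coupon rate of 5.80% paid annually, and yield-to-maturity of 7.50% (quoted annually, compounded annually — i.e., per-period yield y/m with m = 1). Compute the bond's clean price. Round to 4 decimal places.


Coupon per period c = face * coupon_rate / m = 58.000000
Periods per year m = 1; per-period yield y/m = 0.075000
Number of cashflows N = 3
Cashflows (t years, CF_t, discount factor 1/(1+y/m)^(m*t), PV):
  t = 1.0000: CF_t = 58.000000, DF = 0.930233, PV = 53.953488
  t = 2.0000: CF_t = 58.000000, DF = 0.865333, PV = 50.189292
  t = 3.0000: CF_t = 1058.000000, DF = 0.804961, PV = 851.648283
Price P = sum_t PV_t = 955.791062

Answer: Price = 955.7911


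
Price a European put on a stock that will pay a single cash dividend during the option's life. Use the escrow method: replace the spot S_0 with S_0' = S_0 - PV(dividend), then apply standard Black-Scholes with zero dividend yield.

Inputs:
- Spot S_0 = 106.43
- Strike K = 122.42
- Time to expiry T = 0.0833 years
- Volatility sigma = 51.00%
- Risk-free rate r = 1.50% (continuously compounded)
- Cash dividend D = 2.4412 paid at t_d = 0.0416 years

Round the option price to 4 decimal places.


Answer: Price = 19.4138

Derivation:
PV(D) = D * exp(-r * t_d) = 2.4412 * 0.99937619 = 2.43967717
S_0' = S_0 - PV(D) = 106.4300 - 2.43967717 = 103.99032283
d1 = (ln(S_0'/K) + (r + sigma^2/2)*T) / (sigma*sqrt(T)) = -1.02637575
d2 = d1 - sigma*sqrt(T) = -1.17357062
exp(-rT) = 0.99875128
N(-d1) = 0.84764275; N(-d2) = 0.87971647
P = K * exp(-rT) * N(-d2) - S_0' * N(-d1) = 122.4200 * 0.99875128 * 0.87971647 - 103.99032283 * 0.84764275 = 19.4138


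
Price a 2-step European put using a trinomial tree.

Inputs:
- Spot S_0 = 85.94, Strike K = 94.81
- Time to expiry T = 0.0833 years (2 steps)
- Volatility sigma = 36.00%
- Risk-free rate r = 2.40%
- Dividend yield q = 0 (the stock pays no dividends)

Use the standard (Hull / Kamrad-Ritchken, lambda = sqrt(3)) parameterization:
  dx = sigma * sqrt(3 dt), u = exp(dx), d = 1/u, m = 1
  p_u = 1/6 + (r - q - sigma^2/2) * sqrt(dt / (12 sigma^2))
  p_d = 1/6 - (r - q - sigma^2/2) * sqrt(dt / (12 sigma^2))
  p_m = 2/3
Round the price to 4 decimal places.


Answer: Price = V(0,0) = 9.6851

Derivation:
dt = T/N = 0.041650; dx = sigma*sqrt(3*dt) = 0.127254
u = exp(dx) = 1.135705; d = 1/u = 0.880510
p_u = 0.159990, p_m = 0.666667, p_d = 0.173344
Discount per step: exp(-r*dt) = 0.999001
Stock lattice S(k, j) with j the centered position index:
  k=0: S(0,+0) = 85.9400
  k=1: S(1,-1) = 75.6710; S(1,+0) = 85.9400; S(1,+1) = 97.6025
  k=2: S(2,-2) = 66.6291; S(2,-1) = 75.6710; S(2,+0) = 85.9400; S(2,+1) = 97.6025; S(2,+2) = 110.8477
Terminal payoffs V(N, j) = max(K - S_T, 0):
  V(2,-2) = 28.180871; V(2,-1) = 19.138953; V(2,+0) = 8.870000; V(2,+1) = 0.000000; V(2,+2) = 0.000000
Backward induction: V(k, j) = exp(-r*dt) * [p_u * V(k+1, j+1) + p_m * V(k+1, j) + p_d * V(k+1, j-1)]
  V(1,-1) = exp(-r*dt) * [p_u*8.870000 + p_m*19.138953 + p_d*28.180871] = 19.044338
  V(1,+0) = exp(-r*dt) * [p_u*0.000000 + p_m*8.870000 + p_d*19.138953] = 9.221725
  V(1,+1) = exp(-r*dt) * [p_u*0.000000 + p_m*0.000000 + p_d*8.870000] = 1.536021
  V(0,+0) = exp(-r*dt) * [p_u*1.536021 + p_m*9.221725 + p_d*19.044338] = 9.685092


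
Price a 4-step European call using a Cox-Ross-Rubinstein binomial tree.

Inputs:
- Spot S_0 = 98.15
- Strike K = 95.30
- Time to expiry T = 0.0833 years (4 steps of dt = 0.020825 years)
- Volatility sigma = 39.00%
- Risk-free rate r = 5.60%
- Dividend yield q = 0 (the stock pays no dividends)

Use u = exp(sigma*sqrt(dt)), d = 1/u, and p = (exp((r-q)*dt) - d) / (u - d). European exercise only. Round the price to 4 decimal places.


Answer: Price = V(0,0) = 6.2975

Derivation:
dt = T/N = 0.020825
u = exp(sigma*sqrt(dt)) = 1.057894; d = 1/u = 0.945274
p = (exp((r-q)*dt) - d) / (u - d) = 0.496295
Discount per step: exp(-r*dt) = 0.998834
Stock lattice S(k, i) with i counting down-moves:
  k=0: S(0,0) = 98.1500
  k=1: S(1,0) = 103.8323; S(1,1) = 92.7786
  k=2: S(2,0) = 109.8436; S(2,1) = 98.1500; S(2,2) = 87.7012
  k=3: S(3,0) = 116.2029; S(3,1) = 103.8323; S(3,2) = 92.7786; S(3,3) = 82.9017
  k=4: S(4,0) = 122.9304; S(4,1) = 109.8436; S(4,2) = 98.1500; S(4,3) = 87.7012; S(4,4) = 78.3648
Terminal payoffs V(N, i) = max(S_T - K, 0):
  V(4,0) = 27.630418; V(4,1) = 14.543619; V(4,2) = 2.850000; V(4,3) = 0.000000; V(4,4) = 0.000000
Backward induction: V(k, i) = exp(-r*dt) * [p * V(k+1, i) + (1-p) * V(k+1, i+1)].
  V(3,0) = exp(-r*dt) * [p*27.630418 + (1-p)*14.543619] = 21.014008
  V(3,1) = exp(-r*dt) * [p*14.543619 + (1-p)*2.850000] = 8.643396
  V(3,2) = exp(-r*dt) * [p*2.850000 + (1-p)*0.000000] = 1.412792
  V(3,3) = exp(-r*dt) * [p*0.000000 + (1-p)*0.000000] = 0.000000
  V(2,0) = exp(-r*dt) * [p*21.014008 + (1-p)*8.643396] = 14.765637
  V(2,1) = exp(-r*dt) * [p*8.643396 + (1-p)*1.412792] = 4.995474
  V(2,2) = exp(-r*dt) * [p*1.412792 + (1-p)*0.000000] = 0.700344
  V(1,0) = exp(-r*dt) * [p*14.765637 + (1-p)*4.995474] = 9.832882
  V(1,1) = exp(-r*dt) * [p*4.995474 + (1-p)*0.700344] = 2.828694
  V(0,0) = exp(-r*dt) * [p*9.832882 + (1-p)*2.828694] = 6.297488


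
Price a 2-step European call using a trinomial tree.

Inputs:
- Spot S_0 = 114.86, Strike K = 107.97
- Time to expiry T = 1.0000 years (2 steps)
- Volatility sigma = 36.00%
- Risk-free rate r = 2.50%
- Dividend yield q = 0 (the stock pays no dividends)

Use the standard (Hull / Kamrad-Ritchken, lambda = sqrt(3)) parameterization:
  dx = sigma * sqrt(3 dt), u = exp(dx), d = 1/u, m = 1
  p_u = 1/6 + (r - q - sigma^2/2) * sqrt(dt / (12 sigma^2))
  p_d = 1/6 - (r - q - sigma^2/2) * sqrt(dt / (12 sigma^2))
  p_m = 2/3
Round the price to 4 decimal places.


Answer: Price = V(0,0) = 20.0025

Derivation:
dt = T/N = 0.500000; dx = sigma*sqrt(3*dt) = 0.440908
u = exp(dx) = 1.554118; d = 1/u = 0.643452
p_u = 0.144100, p_m = 0.666667, p_d = 0.189234
Discount per step: exp(-r*dt) = 0.987578
Stock lattice S(k, j) with j the centered position index:
  k=0: S(0,+0) = 114.8600
  k=1: S(1,-1) = 73.9069; S(1,+0) = 114.8600; S(1,+1) = 178.5060
  k=2: S(2,-2) = 47.5555; S(2,-1) = 73.9069; S(2,+0) = 114.8600; S(2,+1) = 178.5060; S(2,+2) = 277.4194
Terminal payoffs V(N, j) = max(S_T - K, 0):
  V(2,-2) = 0.000000; V(2,-1) = 0.000000; V(2,+0) = 6.890000; V(2,+1) = 70.535988; V(2,+2) = 169.449362
Backward induction: V(k, j) = exp(-r*dt) * [p_u * V(k+1, j+1) + p_m * V(k+1, j) + p_d * V(k+1, j-1)]
  V(1,-1) = exp(-r*dt) * [p_u*6.890000 + p_m*0.000000 + p_d*0.000000] = 0.980513
  V(1,+0) = exp(-r*dt) * [p_u*70.535988 + p_m*6.890000 + p_d*0.000000] = 14.574221
  V(1,+1) = exp(-r*dt) * [p_u*169.449362 + p_m*70.535988 + p_d*6.890000] = 71.841741
  V(0,+0) = exp(-r*dt) * [p_u*71.841741 + p_m*14.574221 + p_d*0.980513] = 20.002460


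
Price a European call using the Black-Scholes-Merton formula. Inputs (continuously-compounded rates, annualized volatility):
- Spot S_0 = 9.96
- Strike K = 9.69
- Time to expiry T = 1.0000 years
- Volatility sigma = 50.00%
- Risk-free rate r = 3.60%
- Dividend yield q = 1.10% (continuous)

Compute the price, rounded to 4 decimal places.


d1 = (ln(S/K) + (r - q + 0.5*sigma^2) * T) / (sigma * sqrt(T)) = 0.35496529
d2 = d1 - sigma * sqrt(T) = -0.14503471
exp(-rT) = 0.96464029; exp(-qT) = 0.98906028
C = S_0 * exp(-qT) * N(d1) - K * exp(-rT) * N(d2)
N(d1) = 0.63869220; N(d2) = 0.44234173
C = 9.9600 * 0.98906028 * 0.63869220 - 9.6900 * 0.96464029 * 0.44234173 = 2.1571

Answer: Price = 2.1571
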